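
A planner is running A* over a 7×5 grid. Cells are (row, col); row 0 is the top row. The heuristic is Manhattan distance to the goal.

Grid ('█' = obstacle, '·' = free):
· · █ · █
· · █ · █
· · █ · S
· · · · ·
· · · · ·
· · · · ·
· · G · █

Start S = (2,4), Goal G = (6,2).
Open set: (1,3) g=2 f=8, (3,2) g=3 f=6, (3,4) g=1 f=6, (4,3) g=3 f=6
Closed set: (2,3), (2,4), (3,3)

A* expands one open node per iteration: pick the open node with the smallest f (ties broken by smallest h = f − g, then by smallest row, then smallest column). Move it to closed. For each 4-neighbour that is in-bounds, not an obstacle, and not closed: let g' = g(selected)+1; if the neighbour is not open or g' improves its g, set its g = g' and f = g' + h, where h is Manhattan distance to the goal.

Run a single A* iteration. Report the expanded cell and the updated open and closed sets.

step 1: expand (3,2) (f=6, h=3) → closed; open now [(1,3) g=2 f=8, (3,1) g=4 f=8, (3,4) g=1 f=6, (4,2) g=4 f=6, (4,3) g=3 f=6]

expanded=(3,2); open=[(1,3) g=2 f=8, (3,1) g=4 f=8, (3,4) g=1 f=6, (4,2) g=4 f=6, (4,3) g=3 f=6]; closed=[(2,3), (2,4), (3,2), (3,3)]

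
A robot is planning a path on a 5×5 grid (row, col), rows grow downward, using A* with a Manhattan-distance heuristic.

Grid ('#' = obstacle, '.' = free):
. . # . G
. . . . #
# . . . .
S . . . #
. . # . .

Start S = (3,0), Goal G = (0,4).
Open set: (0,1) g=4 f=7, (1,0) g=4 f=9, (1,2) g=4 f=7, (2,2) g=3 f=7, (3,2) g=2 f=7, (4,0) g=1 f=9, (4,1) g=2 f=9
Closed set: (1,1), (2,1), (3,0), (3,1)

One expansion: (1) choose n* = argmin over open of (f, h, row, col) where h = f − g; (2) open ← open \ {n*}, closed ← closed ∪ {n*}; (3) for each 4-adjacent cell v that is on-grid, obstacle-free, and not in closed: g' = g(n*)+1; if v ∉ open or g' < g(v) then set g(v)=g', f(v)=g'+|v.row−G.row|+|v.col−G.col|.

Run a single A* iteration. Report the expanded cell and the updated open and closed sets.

step 1: expand (0,1) (f=7, h=3) → closed; open now [(0,0) g=5 f=9, (1,0) g=4 f=9, (1,2) g=4 f=7, (2,2) g=3 f=7, (3,2) g=2 f=7, (4,0) g=1 f=9, (4,1) g=2 f=9]

expanded=(0,1); open=[(0,0) g=5 f=9, (1,0) g=4 f=9, (1,2) g=4 f=7, (2,2) g=3 f=7, (3,2) g=2 f=7, (4,0) g=1 f=9, (4,1) g=2 f=9]; closed=[(0,1), (1,1), (2,1), (3,0), (3,1)]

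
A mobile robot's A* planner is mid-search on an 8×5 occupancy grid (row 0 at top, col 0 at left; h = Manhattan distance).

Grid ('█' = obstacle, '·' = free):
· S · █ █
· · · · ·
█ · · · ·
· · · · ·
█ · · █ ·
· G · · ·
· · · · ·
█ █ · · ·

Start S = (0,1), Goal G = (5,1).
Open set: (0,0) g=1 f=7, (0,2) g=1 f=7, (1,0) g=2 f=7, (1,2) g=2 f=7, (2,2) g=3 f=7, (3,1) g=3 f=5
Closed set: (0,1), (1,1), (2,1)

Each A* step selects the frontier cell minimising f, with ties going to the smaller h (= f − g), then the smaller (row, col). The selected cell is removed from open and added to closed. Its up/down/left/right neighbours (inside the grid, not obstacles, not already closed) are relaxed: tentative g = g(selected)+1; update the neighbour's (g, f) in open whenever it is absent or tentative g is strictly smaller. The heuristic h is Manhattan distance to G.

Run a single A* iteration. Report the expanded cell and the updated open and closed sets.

expanded=(3,1); open=[(0,0) g=1 f=7, (0,2) g=1 f=7, (1,0) g=2 f=7, (1,2) g=2 f=7, (2,2) g=3 f=7, (3,0) g=4 f=7, (3,2) g=4 f=7, (4,1) g=4 f=5]; closed=[(0,1), (1,1), (2,1), (3,1)]

step 1: expand (3,1) (f=5, h=2) → closed; open now [(0,0) g=1 f=7, (0,2) g=1 f=7, (1,0) g=2 f=7, (1,2) g=2 f=7, (2,2) g=3 f=7, (3,0) g=4 f=7, (3,2) g=4 f=7, (4,1) g=4 f=5]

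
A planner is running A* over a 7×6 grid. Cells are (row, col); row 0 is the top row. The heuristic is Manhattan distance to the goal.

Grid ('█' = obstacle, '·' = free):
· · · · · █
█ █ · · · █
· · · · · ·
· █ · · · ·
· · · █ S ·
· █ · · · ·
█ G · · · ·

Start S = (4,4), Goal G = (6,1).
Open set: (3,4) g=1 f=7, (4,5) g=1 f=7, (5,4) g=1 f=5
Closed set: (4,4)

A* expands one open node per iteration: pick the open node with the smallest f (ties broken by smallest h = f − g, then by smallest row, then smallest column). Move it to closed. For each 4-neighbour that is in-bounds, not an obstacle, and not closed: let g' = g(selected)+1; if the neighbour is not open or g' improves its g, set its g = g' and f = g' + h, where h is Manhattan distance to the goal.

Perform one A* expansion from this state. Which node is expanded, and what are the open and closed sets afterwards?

step 1: expand (5,4) (f=5, h=4) → closed; open now [(3,4) g=1 f=7, (4,5) g=1 f=7, (5,3) g=2 f=5, (5,5) g=2 f=7, (6,4) g=2 f=5]

expanded=(5,4); open=[(3,4) g=1 f=7, (4,5) g=1 f=7, (5,3) g=2 f=5, (5,5) g=2 f=7, (6,4) g=2 f=5]; closed=[(4,4), (5,4)]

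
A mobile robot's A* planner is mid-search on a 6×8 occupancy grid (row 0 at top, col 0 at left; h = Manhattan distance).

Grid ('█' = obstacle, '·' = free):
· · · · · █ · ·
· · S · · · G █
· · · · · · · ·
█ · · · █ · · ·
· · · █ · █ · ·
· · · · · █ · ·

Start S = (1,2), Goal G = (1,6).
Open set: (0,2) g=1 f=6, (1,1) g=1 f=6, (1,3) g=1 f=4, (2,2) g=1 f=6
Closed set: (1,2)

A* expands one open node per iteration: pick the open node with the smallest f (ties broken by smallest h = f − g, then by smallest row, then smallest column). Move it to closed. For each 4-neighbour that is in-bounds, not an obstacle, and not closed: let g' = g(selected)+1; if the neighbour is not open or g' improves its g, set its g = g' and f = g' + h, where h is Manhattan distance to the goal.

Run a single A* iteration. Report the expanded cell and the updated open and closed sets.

step 1: expand (1,3) (f=4, h=3) → closed; open now [(0,2) g=1 f=6, (0,3) g=2 f=6, (1,1) g=1 f=6, (1,4) g=2 f=4, (2,2) g=1 f=6, (2,3) g=2 f=6]

expanded=(1,3); open=[(0,2) g=1 f=6, (0,3) g=2 f=6, (1,1) g=1 f=6, (1,4) g=2 f=4, (2,2) g=1 f=6, (2,3) g=2 f=6]; closed=[(1,2), (1,3)]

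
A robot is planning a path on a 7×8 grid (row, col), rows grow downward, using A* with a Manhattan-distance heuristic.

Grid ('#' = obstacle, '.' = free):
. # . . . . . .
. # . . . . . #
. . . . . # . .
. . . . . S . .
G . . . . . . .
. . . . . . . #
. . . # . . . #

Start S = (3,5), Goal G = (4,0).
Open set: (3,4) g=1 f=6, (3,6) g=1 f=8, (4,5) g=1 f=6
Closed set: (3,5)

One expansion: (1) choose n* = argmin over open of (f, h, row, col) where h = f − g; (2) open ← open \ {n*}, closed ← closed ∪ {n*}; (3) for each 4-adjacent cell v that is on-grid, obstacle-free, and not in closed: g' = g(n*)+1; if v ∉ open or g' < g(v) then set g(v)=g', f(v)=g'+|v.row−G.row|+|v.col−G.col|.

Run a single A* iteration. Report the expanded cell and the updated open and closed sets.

expanded=(3,4); open=[(2,4) g=2 f=8, (3,3) g=2 f=6, (3,6) g=1 f=8, (4,4) g=2 f=6, (4,5) g=1 f=6]; closed=[(3,4), (3,5)]

step 1: expand (3,4) (f=6, h=5) → closed; open now [(2,4) g=2 f=8, (3,3) g=2 f=6, (3,6) g=1 f=8, (4,4) g=2 f=6, (4,5) g=1 f=6]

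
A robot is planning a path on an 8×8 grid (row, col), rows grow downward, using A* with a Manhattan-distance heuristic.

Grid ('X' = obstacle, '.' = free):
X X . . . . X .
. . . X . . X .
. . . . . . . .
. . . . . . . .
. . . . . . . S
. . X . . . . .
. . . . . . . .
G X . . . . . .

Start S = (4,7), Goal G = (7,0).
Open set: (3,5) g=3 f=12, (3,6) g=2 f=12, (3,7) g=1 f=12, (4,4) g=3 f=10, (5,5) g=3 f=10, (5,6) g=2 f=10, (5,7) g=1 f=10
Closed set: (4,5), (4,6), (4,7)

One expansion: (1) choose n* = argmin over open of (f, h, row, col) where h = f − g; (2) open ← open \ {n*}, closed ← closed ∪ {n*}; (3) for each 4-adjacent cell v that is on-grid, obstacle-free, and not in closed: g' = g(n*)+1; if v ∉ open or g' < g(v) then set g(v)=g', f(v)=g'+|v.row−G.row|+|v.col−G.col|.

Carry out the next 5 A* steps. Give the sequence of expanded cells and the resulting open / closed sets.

step 1: expand (4,4) (f=10, h=7) → closed; open now [(3,4) g=4 f=12, (3,5) g=3 f=12, (3,6) g=2 f=12, (3,7) g=1 f=12, (4,3) g=4 f=10, (5,4) g=4 f=10, (5,5) g=3 f=10, (5,6) g=2 f=10, (5,7) g=1 f=10]
step 2: expand (4,3) (f=10, h=6) → closed; open now [(3,3) g=5 f=12, (3,4) g=4 f=12, (3,5) g=3 f=12, (3,6) g=2 f=12, (3,7) g=1 f=12, (4,2) g=5 f=10, (5,3) g=5 f=10, (5,4) g=4 f=10, (5,5) g=3 f=10, (5,6) g=2 f=10, (5,7) g=1 f=10]
step 3: expand (4,2) (f=10, h=5) → closed; open now [(3,2) g=6 f=12, (3,3) g=5 f=12, (3,4) g=4 f=12, (3,5) g=3 f=12, (3,6) g=2 f=12, (3,7) g=1 f=12, (4,1) g=6 f=10, (5,3) g=5 f=10, (5,4) g=4 f=10, (5,5) g=3 f=10, (5,6) g=2 f=10, (5,7) g=1 f=10]
step 4: expand (4,1) (f=10, h=4) → closed; open now [(3,1) g=7 f=12, (3,2) g=6 f=12, (3,3) g=5 f=12, (3,4) g=4 f=12, (3,5) g=3 f=12, (3,6) g=2 f=12, (3,7) g=1 f=12, (4,0) g=7 f=10, (5,1) g=7 f=10, (5,3) g=5 f=10, (5,4) g=4 f=10, (5,5) g=3 f=10, (5,6) g=2 f=10, (5,7) g=1 f=10]
step 5: expand (4,0) (f=10, h=3) → closed; open now [(3,0) g=8 f=12, (3,1) g=7 f=12, (3,2) g=6 f=12, (3,3) g=5 f=12, (3,4) g=4 f=12, (3,5) g=3 f=12, (3,6) g=2 f=12, (3,7) g=1 f=12, (5,0) g=8 f=10, (5,1) g=7 f=10, (5,3) g=5 f=10, (5,4) g=4 f=10, (5,5) g=3 f=10, (5,6) g=2 f=10, (5,7) g=1 f=10]

order=[(4,4) → (4,3) → (4,2) → (4,1) → (4,0)]; open=[(3,0) g=8 f=12, (3,1) g=7 f=12, (3,2) g=6 f=12, (3,3) g=5 f=12, (3,4) g=4 f=12, (3,5) g=3 f=12, (3,6) g=2 f=12, (3,7) g=1 f=12, (5,0) g=8 f=10, (5,1) g=7 f=10, (5,3) g=5 f=10, (5,4) g=4 f=10, (5,5) g=3 f=10, (5,6) g=2 f=10, (5,7) g=1 f=10]; closed=[(4,0), (4,1), (4,2), (4,3), (4,4), (4,5), (4,6), (4,7)]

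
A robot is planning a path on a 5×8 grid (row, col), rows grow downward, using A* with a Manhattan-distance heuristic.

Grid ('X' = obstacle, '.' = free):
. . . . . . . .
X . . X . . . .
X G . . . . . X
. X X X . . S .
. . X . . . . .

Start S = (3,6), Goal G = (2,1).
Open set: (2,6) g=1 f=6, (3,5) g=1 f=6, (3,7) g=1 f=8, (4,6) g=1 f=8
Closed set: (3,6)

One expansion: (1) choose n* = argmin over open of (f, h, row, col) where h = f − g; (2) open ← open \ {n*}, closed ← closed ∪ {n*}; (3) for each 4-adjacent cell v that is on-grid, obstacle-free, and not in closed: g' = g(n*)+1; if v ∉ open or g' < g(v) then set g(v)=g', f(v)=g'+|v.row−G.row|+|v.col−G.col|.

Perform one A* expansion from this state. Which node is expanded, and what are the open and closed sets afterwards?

expanded=(2,6); open=[(1,6) g=2 f=8, (2,5) g=2 f=6, (3,5) g=1 f=6, (3,7) g=1 f=8, (4,6) g=1 f=8]; closed=[(2,6), (3,6)]

step 1: expand (2,6) (f=6, h=5) → closed; open now [(1,6) g=2 f=8, (2,5) g=2 f=6, (3,5) g=1 f=6, (3,7) g=1 f=8, (4,6) g=1 f=8]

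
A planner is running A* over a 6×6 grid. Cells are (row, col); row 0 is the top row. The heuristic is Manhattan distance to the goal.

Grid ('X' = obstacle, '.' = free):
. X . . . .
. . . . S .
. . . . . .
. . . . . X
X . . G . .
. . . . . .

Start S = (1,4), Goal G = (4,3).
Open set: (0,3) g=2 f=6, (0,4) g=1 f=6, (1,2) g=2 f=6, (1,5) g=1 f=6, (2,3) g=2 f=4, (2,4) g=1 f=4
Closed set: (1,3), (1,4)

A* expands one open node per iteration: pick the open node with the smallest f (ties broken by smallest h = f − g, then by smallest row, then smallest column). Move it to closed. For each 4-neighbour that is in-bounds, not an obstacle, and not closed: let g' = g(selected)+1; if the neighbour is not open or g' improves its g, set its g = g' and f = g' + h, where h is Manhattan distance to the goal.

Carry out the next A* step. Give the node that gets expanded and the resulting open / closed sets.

expanded=(2,3); open=[(0,3) g=2 f=6, (0,4) g=1 f=6, (1,2) g=2 f=6, (1,5) g=1 f=6, (2,2) g=3 f=6, (2,4) g=1 f=4, (3,3) g=3 f=4]; closed=[(1,3), (1,4), (2,3)]

step 1: expand (2,3) (f=4, h=2) → closed; open now [(0,3) g=2 f=6, (0,4) g=1 f=6, (1,2) g=2 f=6, (1,5) g=1 f=6, (2,2) g=3 f=6, (2,4) g=1 f=4, (3,3) g=3 f=4]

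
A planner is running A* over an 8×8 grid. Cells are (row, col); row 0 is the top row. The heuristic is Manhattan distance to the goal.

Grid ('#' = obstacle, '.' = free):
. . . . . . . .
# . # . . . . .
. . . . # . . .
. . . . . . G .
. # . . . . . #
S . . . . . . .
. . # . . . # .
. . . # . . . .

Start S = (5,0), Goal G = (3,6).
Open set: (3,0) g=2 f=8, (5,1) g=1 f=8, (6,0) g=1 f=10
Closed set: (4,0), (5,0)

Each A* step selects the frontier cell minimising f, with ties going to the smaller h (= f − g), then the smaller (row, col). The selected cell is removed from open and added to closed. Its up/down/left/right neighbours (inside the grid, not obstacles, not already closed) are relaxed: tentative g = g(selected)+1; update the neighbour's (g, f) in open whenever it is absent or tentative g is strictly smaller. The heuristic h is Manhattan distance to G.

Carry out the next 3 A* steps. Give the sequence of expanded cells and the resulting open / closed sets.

order=[(3,0) → (3,1) → (3,2)]; open=[(2,0) g=3 f=10, (2,1) g=4 f=10, (2,2) g=5 f=10, (3,3) g=5 f=8, (4,2) g=5 f=10, (5,1) g=1 f=8, (6,0) g=1 f=10]; closed=[(3,0), (3,1), (3,2), (4,0), (5,0)]

step 1: expand (3,0) (f=8, h=6) → closed; open now [(2,0) g=3 f=10, (3,1) g=3 f=8, (5,1) g=1 f=8, (6,0) g=1 f=10]
step 2: expand (3,1) (f=8, h=5) → closed; open now [(2,0) g=3 f=10, (2,1) g=4 f=10, (3,2) g=4 f=8, (5,1) g=1 f=8, (6,0) g=1 f=10]
step 3: expand (3,2) (f=8, h=4) → closed; open now [(2,0) g=3 f=10, (2,1) g=4 f=10, (2,2) g=5 f=10, (3,3) g=5 f=8, (4,2) g=5 f=10, (5,1) g=1 f=8, (6,0) g=1 f=10]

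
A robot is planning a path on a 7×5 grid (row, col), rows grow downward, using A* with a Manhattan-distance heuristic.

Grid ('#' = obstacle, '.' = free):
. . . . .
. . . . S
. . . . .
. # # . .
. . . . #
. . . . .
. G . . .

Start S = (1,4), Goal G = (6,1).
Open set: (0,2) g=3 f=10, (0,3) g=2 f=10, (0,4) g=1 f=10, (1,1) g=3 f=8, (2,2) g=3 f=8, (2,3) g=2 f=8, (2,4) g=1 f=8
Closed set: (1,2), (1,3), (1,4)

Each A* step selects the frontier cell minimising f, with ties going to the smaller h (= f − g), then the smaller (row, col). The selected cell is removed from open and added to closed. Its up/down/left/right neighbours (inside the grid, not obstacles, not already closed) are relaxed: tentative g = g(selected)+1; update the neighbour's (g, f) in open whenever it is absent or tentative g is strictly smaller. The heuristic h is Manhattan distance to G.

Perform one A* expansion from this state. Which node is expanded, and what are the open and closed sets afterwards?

step 1: expand (1,1) (f=8, h=5) → closed; open now [(0,1) g=4 f=10, (0,2) g=3 f=10, (0,3) g=2 f=10, (0,4) g=1 f=10, (1,0) g=4 f=10, (2,1) g=4 f=8, (2,2) g=3 f=8, (2,3) g=2 f=8, (2,4) g=1 f=8]

expanded=(1,1); open=[(0,1) g=4 f=10, (0,2) g=3 f=10, (0,3) g=2 f=10, (0,4) g=1 f=10, (1,0) g=4 f=10, (2,1) g=4 f=8, (2,2) g=3 f=8, (2,3) g=2 f=8, (2,4) g=1 f=8]; closed=[(1,1), (1,2), (1,3), (1,4)]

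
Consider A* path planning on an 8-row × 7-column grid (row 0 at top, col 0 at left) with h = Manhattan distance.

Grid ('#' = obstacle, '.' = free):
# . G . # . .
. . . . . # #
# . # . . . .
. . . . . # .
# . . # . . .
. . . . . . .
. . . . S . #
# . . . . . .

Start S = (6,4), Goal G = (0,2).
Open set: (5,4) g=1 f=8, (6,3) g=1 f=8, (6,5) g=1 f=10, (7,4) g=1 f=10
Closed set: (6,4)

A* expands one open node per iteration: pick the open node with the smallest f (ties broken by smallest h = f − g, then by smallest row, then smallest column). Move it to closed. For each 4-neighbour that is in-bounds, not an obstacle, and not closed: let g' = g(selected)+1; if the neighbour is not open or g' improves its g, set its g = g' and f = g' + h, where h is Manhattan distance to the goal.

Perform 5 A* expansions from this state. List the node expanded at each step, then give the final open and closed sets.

step 1: expand (5,4) (f=8, h=7) → closed; open now [(4,4) g=2 f=8, (5,3) g=2 f=8, (5,5) g=2 f=10, (6,3) g=1 f=8, (6,5) g=1 f=10, (7,4) g=1 f=10]
step 2: expand (4,4) (f=8, h=6) → closed; open now [(3,4) g=3 f=8, (4,5) g=3 f=10, (5,3) g=2 f=8, (5,5) g=2 f=10, (6,3) g=1 f=8, (6,5) g=1 f=10, (7,4) g=1 f=10]
step 3: expand (3,4) (f=8, h=5) → closed; open now [(2,4) g=4 f=8, (3,3) g=4 f=8, (4,5) g=3 f=10, (5,3) g=2 f=8, (5,5) g=2 f=10, (6,3) g=1 f=8, (6,5) g=1 f=10, (7,4) g=1 f=10]
step 4: expand (2,4) (f=8, h=4) → closed; open now [(1,4) g=5 f=8, (2,3) g=5 f=8, (2,5) g=5 f=10, (3,3) g=4 f=8, (4,5) g=3 f=10, (5,3) g=2 f=8, (5,5) g=2 f=10, (6,3) g=1 f=8, (6,5) g=1 f=10, (7,4) g=1 f=10]
step 5: expand (1,4) (f=8, h=3) → closed; open now [(1,3) g=6 f=8, (2,3) g=5 f=8, (2,5) g=5 f=10, (3,3) g=4 f=8, (4,5) g=3 f=10, (5,3) g=2 f=8, (5,5) g=2 f=10, (6,3) g=1 f=8, (6,5) g=1 f=10, (7,4) g=1 f=10]

order=[(5,4) → (4,4) → (3,4) → (2,4) → (1,4)]; open=[(1,3) g=6 f=8, (2,3) g=5 f=8, (2,5) g=5 f=10, (3,3) g=4 f=8, (4,5) g=3 f=10, (5,3) g=2 f=8, (5,5) g=2 f=10, (6,3) g=1 f=8, (6,5) g=1 f=10, (7,4) g=1 f=10]; closed=[(1,4), (2,4), (3,4), (4,4), (5,4), (6,4)]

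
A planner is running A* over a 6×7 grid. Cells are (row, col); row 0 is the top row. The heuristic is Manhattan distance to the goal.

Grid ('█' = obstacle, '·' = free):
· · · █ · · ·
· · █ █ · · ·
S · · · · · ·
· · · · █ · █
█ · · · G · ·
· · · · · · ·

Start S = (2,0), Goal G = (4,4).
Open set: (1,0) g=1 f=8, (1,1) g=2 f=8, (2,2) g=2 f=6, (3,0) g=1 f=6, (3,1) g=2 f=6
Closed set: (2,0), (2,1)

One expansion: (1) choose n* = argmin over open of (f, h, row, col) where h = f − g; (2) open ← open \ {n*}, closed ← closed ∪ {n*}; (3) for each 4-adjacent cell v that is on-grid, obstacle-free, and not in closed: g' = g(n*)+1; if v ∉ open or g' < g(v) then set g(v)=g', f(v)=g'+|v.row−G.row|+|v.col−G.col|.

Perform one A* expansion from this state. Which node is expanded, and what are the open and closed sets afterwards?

expanded=(2,2); open=[(1,0) g=1 f=8, (1,1) g=2 f=8, (2,3) g=3 f=6, (3,0) g=1 f=6, (3,1) g=2 f=6, (3,2) g=3 f=6]; closed=[(2,0), (2,1), (2,2)]

step 1: expand (2,2) (f=6, h=4) → closed; open now [(1,0) g=1 f=8, (1,1) g=2 f=8, (2,3) g=3 f=6, (3,0) g=1 f=6, (3,1) g=2 f=6, (3,2) g=3 f=6]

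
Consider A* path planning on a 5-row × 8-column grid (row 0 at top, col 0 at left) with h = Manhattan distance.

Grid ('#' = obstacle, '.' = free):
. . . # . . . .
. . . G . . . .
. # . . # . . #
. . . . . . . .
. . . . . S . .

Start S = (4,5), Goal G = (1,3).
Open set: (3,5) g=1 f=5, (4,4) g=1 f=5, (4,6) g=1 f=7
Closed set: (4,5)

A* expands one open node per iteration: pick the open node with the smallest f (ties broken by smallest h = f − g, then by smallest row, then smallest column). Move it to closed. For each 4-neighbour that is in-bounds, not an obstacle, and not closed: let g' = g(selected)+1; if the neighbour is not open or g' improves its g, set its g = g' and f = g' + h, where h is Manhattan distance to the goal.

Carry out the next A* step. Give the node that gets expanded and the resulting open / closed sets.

expanded=(3,5); open=[(2,5) g=2 f=5, (3,4) g=2 f=5, (3,6) g=2 f=7, (4,4) g=1 f=5, (4,6) g=1 f=7]; closed=[(3,5), (4,5)]

step 1: expand (3,5) (f=5, h=4) → closed; open now [(2,5) g=2 f=5, (3,4) g=2 f=5, (3,6) g=2 f=7, (4,4) g=1 f=5, (4,6) g=1 f=7]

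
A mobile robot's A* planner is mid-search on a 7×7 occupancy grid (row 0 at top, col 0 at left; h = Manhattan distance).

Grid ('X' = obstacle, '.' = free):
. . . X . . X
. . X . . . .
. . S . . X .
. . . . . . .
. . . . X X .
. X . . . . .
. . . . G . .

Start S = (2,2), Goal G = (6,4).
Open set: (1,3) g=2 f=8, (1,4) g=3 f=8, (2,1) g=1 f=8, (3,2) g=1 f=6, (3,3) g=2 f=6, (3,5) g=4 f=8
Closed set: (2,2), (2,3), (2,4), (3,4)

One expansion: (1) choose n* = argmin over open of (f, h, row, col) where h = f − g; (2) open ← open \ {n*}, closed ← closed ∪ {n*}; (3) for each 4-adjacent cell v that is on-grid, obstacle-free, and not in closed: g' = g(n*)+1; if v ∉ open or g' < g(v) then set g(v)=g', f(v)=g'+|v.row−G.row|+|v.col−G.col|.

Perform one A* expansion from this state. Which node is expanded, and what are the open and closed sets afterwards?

step 1: expand (3,3) (f=6, h=4) → closed; open now [(1,3) g=2 f=8, (1,4) g=3 f=8, (2,1) g=1 f=8, (3,2) g=1 f=6, (3,5) g=4 f=8, (4,3) g=3 f=6]

expanded=(3,3); open=[(1,3) g=2 f=8, (1,4) g=3 f=8, (2,1) g=1 f=8, (3,2) g=1 f=6, (3,5) g=4 f=8, (4,3) g=3 f=6]; closed=[(2,2), (2,3), (2,4), (3,3), (3,4)]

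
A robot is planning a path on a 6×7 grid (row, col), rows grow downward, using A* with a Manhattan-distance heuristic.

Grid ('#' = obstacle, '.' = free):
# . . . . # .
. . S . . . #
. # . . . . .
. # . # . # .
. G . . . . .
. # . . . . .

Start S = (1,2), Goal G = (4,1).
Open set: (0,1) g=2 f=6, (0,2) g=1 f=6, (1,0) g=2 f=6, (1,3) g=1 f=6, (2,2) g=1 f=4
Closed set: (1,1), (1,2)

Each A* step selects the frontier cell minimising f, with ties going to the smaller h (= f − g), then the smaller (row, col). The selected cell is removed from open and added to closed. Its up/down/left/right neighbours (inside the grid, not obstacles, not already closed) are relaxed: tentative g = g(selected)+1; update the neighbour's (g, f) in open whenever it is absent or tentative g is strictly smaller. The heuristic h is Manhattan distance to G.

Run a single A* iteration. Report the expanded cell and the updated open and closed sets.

expanded=(2,2); open=[(0,1) g=2 f=6, (0,2) g=1 f=6, (1,0) g=2 f=6, (1,3) g=1 f=6, (2,3) g=2 f=6, (3,2) g=2 f=4]; closed=[(1,1), (1,2), (2,2)]

step 1: expand (2,2) (f=4, h=3) → closed; open now [(0,1) g=2 f=6, (0,2) g=1 f=6, (1,0) g=2 f=6, (1,3) g=1 f=6, (2,3) g=2 f=6, (3,2) g=2 f=4]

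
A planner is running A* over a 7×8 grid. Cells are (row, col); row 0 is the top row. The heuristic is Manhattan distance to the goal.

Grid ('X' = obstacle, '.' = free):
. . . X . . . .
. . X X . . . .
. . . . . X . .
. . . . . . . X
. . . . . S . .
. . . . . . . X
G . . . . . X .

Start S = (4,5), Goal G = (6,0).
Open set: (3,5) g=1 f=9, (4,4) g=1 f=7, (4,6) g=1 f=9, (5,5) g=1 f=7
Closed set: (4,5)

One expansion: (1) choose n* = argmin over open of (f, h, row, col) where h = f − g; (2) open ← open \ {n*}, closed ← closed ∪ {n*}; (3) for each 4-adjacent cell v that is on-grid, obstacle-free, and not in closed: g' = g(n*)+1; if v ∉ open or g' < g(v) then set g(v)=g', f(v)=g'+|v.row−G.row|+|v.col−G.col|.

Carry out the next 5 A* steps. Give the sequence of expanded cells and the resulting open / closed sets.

order=[(4,4) → (4,3) → (4,2) → (4,1) → (4,0)]; open=[(3,0) g=6 f=9, (3,1) g=5 f=9, (3,2) g=4 f=9, (3,3) g=3 f=9, (3,4) g=2 f=9, (3,5) g=1 f=9, (4,6) g=1 f=9, (5,0) g=6 f=7, (5,1) g=5 f=7, (5,2) g=4 f=7, (5,3) g=3 f=7, (5,4) g=2 f=7, (5,5) g=1 f=7]; closed=[(4,0), (4,1), (4,2), (4,3), (4,4), (4,5)]

step 1: expand (4,4) (f=7, h=6) → closed; open now [(3,4) g=2 f=9, (3,5) g=1 f=9, (4,3) g=2 f=7, (4,6) g=1 f=9, (5,4) g=2 f=7, (5,5) g=1 f=7]
step 2: expand (4,3) (f=7, h=5) → closed; open now [(3,3) g=3 f=9, (3,4) g=2 f=9, (3,5) g=1 f=9, (4,2) g=3 f=7, (4,6) g=1 f=9, (5,3) g=3 f=7, (5,4) g=2 f=7, (5,5) g=1 f=7]
step 3: expand (4,2) (f=7, h=4) → closed; open now [(3,2) g=4 f=9, (3,3) g=3 f=9, (3,4) g=2 f=9, (3,5) g=1 f=9, (4,1) g=4 f=7, (4,6) g=1 f=9, (5,2) g=4 f=7, (5,3) g=3 f=7, (5,4) g=2 f=7, (5,5) g=1 f=7]
step 4: expand (4,1) (f=7, h=3) → closed; open now [(3,1) g=5 f=9, (3,2) g=4 f=9, (3,3) g=3 f=9, (3,4) g=2 f=9, (3,5) g=1 f=9, (4,0) g=5 f=7, (4,6) g=1 f=9, (5,1) g=5 f=7, (5,2) g=4 f=7, (5,3) g=3 f=7, (5,4) g=2 f=7, (5,5) g=1 f=7]
step 5: expand (4,0) (f=7, h=2) → closed; open now [(3,0) g=6 f=9, (3,1) g=5 f=9, (3,2) g=4 f=9, (3,3) g=3 f=9, (3,4) g=2 f=9, (3,5) g=1 f=9, (4,6) g=1 f=9, (5,0) g=6 f=7, (5,1) g=5 f=7, (5,2) g=4 f=7, (5,3) g=3 f=7, (5,4) g=2 f=7, (5,5) g=1 f=7]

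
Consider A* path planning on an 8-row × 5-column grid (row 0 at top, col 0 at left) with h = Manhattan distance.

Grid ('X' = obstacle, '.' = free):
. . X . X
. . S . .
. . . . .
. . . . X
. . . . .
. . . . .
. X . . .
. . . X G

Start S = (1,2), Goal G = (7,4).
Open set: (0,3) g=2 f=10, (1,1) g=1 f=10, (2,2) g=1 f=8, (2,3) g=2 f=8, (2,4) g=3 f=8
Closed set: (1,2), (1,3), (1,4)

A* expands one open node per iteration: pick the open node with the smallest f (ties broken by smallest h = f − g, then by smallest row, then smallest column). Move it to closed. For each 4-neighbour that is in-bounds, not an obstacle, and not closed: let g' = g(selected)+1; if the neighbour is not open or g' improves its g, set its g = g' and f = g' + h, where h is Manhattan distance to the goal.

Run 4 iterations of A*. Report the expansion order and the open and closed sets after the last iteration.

step 1: expand (2,4) (f=8, h=5) → closed; open now [(0,3) g=2 f=10, (1,1) g=1 f=10, (2,2) g=1 f=8, (2,3) g=2 f=8]
step 2: expand (2,3) (f=8, h=6) → closed; open now [(0,3) g=2 f=10, (1,1) g=1 f=10, (2,2) g=1 f=8, (3,3) g=3 f=8]
step 3: expand (3,3) (f=8, h=5) → closed; open now [(0,3) g=2 f=10, (1,1) g=1 f=10, (2,2) g=1 f=8, (3,2) g=4 f=10, (4,3) g=4 f=8]
step 4: expand (4,3) (f=8, h=4) → closed; open now [(0,3) g=2 f=10, (1,1) g=1 f=10, (2,2) g=1 f=8, (3,2) g=4 f=10, (4,2) g=5 f=10, (4,4) g=5 f=8, (5,3) g=5 f=8]

order=[(2,4) → (2,3) → (3,3) → (4,3)]; open=[(0,3) g=2 f=10, (1,1) g=1 f=10, (2,2) g=1 f=8, (3,2) g=4 f=10, (4,2) g=5 f=10, (4,4) g=5 f=8, (5,3) g=5 f=8]; closed=[(1,2), (1,3), (1,4), (2,3), (2,4), (3,3), (4,3)]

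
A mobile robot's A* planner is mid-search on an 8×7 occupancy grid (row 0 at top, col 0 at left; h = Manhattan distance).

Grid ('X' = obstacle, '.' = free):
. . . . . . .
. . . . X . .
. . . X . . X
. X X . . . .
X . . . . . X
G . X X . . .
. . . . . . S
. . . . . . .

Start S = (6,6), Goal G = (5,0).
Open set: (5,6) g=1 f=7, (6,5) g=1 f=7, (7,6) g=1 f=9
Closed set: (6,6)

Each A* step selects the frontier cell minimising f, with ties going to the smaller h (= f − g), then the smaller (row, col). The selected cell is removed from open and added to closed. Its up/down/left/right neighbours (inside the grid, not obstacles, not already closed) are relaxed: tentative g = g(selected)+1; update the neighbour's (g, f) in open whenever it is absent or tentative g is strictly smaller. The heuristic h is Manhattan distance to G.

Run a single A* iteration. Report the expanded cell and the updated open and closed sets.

step 1: expand (5,6) (f=7, h=6) → closed; open now [(5,5) g=2 f=7, (6,5) g=1 f=7, (7,6) g=1 f=9]

expanded=(5,6); open=[(5,5) g=2 f=7, (6,5) g=1 f=7, (7,6) g=1 f=9]; closed=[(5,6), (6,6)]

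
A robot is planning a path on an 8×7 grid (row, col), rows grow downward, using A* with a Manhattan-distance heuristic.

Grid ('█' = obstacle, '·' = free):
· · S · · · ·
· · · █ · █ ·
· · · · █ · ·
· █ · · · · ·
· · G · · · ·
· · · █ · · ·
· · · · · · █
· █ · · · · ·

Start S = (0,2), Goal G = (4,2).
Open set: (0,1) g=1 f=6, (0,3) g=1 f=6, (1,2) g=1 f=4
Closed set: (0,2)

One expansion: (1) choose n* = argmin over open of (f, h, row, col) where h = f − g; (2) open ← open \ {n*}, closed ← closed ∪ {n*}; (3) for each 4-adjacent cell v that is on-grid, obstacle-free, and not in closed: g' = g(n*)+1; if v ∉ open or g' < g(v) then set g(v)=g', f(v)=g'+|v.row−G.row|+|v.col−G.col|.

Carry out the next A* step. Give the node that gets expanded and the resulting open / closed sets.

expanded=(1,2); open=[(0,1) g=1 f=6, (0,3) g=1 f=6, (1,1) g=2 f=6, (2,2) g=2 f=4]; closed=[(0,2), (1,2)]

step 1: expand (1,2) (f=4, h=3) → closed; open now [(0,1) g=1 f=6, (0,3) g=1 f=6, (1,1) g=2 f=6, (2,2) g=2 f=4]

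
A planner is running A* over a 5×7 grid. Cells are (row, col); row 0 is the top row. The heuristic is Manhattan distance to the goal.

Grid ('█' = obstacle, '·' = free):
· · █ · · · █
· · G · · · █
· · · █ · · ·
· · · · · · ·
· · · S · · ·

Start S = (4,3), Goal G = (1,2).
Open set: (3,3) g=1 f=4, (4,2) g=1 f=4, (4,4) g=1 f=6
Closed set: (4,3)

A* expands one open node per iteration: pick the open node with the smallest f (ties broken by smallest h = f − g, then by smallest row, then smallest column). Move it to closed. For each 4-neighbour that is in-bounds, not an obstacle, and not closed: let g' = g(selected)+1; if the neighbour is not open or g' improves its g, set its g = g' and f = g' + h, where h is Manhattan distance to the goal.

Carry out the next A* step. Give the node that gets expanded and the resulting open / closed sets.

expanded=(3,3); open=[(3,2) g=2 f=4, (3,4) g=2 f=6, (4,2) g=1 f=4, (4,4) g=1 f=6]; closed=[(3,3), (4,3)]

step 1: expand (3,3) (f=4, h=3) → closed; open now [(3,2) g=2 f=4, (3,4) g=2 f=6, (4,2) g=1 f=4, (4,4) g=1 f=6]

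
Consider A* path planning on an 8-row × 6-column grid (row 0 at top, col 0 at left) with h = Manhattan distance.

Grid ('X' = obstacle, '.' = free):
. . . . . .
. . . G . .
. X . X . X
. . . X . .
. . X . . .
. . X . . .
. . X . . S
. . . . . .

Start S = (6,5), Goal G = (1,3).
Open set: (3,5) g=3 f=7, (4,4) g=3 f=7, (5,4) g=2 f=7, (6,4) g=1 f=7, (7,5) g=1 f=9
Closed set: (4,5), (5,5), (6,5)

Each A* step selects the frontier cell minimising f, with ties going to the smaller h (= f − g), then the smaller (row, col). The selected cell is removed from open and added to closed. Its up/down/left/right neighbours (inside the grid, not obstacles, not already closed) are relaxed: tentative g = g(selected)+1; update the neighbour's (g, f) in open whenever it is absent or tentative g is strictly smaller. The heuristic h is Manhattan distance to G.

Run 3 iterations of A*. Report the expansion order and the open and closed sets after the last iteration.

order=[(3,5) → (3,4) → (2,4)]; open=[(1,4) g=6 f=7, (4,4) g=3 f=7, (5,4) g=2 f=7, (6,4) g=1 f=7, (7,5) g=1 f=9]; closed=[(2,4), (3,4), (3,5), (4,5), (5,5), (6,5)]

step 1: expand (3,5) (f=7, h=4) → closed; open now [(3,4) g=4 f=7, (4,4) g=3 f=7, (5,4) g=2 f=7, (6,4) g=1 f=7, (7,5) g=1 f=9]
step 2: expand (3,4) (f=7, h=3) → closed; open now [(2,4) g=5 f=7, (4,4) g=3 f=7, (5,4) g=2 f=7, (6,4) g=1 f=7, (7,5) g=1 f=9]
step 3: expand (2,4) (f=7, h=2) → closed; open now [(1,4) g=6 f=7, (4,4) g=3 f=7, (5,4) g=2 f=7, (6,4) g=1 f=7, (7,5) g=1 f=9]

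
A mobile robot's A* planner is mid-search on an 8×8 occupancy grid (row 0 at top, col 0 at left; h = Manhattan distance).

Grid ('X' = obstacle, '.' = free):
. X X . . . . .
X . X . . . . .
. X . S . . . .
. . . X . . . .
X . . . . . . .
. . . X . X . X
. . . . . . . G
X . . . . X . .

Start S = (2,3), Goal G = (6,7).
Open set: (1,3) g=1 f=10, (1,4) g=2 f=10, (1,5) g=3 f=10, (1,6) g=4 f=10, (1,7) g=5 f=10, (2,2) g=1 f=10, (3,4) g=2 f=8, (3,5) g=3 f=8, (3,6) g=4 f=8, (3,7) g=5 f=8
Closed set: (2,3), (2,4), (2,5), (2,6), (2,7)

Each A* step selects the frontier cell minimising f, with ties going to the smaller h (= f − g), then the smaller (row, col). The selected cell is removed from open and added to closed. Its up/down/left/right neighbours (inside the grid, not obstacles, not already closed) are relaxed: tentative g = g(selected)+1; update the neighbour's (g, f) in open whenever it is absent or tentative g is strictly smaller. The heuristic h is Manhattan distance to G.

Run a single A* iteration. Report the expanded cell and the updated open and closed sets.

step 1: expand (3,7) (f=8, h=3) → closed; open now [(1,3) g=1 f=10, (1,4) g=2 f=10, (1,5) g=3 f=10, (1,6) g=4 f=10, (1,7) g=5 f=10, (2,2) g=1 f=10, (3,4) g=2 f=8, (3,5) g=3 f=8, (3,6) g=4 f=8, (4,7) g=6 f=8]

expanded=(3,7); open=[(1,3) g=1 f=10, (1,4) g=2 f=10, (1,5) g=3 f=10, (1,6) g=4 f=10, (1,7) g=5 f=10, (2,2) g=1 f=10, (3,4) g=2 f=8, (3,5) g=3 f=8, (3,6) g=4 f=8, (4,7) g=6 f=8]; closed=[(2,3), (2,4), (2,5), (2,6), (2,7), (3,7)]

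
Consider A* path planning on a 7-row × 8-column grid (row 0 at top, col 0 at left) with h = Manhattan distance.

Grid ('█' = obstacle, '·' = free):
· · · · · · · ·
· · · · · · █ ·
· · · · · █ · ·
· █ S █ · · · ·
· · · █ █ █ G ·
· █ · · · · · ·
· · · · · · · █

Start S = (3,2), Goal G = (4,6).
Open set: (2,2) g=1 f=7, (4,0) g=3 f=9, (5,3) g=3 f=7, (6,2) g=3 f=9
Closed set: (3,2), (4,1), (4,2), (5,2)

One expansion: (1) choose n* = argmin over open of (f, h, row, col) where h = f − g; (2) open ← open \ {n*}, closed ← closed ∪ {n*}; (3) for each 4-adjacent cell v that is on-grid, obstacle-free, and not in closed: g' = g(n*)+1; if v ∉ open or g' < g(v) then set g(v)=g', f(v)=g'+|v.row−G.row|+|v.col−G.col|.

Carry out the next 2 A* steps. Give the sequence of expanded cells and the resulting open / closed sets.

order=[(5,3) → (5,4)]; open=[(2,2) g=1 f=7, (4,0) g=3 f=9, (5,5) g=5 f=7, (6,2) g=3 f=9, (6,3) g=4 f=9, (6,4) g=5 f=9]; closed=[(3,2), (4,1), (4,2), (5,2), (5,3), (5,4)]

step 1: expand (5,3) (f=7, h=4) → closed; open now [(2,2) g=1 f=7, (4,0) g=3 f=9, (5,4) g=4 f=7, (6,2) g=3 f=9, (6,3) g=4 f=9]
step 2: expand (5,4) (f=7, h=3) → closed; open now [(2,2) g=1 f=7, (4,0) g=3 f=9, (5,5) g=5 f=7, (6,2) g=3 f=9, (6,3) g=4 f=9, (6,4) g=5 f=9]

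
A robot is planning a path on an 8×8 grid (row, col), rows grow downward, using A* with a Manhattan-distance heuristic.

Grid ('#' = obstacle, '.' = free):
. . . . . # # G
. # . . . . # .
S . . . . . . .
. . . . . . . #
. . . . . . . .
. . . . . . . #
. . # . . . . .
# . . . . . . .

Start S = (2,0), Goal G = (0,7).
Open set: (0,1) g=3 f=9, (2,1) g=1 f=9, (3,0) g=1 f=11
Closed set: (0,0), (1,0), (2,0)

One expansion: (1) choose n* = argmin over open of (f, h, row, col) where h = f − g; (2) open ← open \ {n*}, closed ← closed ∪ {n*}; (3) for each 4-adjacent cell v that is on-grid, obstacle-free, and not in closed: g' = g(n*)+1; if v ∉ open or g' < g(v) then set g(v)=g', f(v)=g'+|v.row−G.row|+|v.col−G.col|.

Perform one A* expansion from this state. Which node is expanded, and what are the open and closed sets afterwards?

expanded=(0,1); open=[(0,2) g=4 f=9, (2,1) g=1 f=9, (3,0) g=1 f=11]; closed=[(0,0), (0,1), (1,0), (2,0)]

step 1: expand (0,1) (f=9, h=6) → closed; open now [(0,2) g=4 f=9, (2,1) g=1 f=9, (3,0) g=1 f=11]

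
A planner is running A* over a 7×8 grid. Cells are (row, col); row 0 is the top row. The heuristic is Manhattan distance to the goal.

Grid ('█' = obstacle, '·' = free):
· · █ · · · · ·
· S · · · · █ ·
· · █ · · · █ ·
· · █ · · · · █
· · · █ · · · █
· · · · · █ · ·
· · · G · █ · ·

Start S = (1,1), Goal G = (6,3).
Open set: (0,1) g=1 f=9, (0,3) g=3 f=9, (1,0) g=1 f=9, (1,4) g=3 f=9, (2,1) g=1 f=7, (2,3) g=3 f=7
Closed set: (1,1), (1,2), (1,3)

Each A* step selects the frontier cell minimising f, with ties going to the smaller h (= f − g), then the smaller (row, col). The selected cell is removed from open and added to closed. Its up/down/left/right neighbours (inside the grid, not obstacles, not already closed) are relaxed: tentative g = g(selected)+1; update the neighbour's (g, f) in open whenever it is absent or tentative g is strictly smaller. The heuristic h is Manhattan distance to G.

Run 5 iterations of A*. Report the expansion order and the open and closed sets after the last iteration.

step 1: expand (2,3) (f=7, h=4) → closed; open now [(0,1) g=1 f=9, (0,3) g=3 f=9, (1,0) g=1 f=9, (1,4) g=3 f=9, (2,1) g=1 f=7, (2,4) g=4 f=9, (3,3) g=4 f=7]
step 2: expand (3,3) (f=7, h=3) → closed; open now [(0,1) g=1 f=9, (0,3) g=3 f=9, (1,0) g=1 f=9, (1,4) g=3 f=9, (2,1) g=1 f=7, (2,4) g=4 f=9, (3,4) g=5 f=9]
step 3: expand (2,1) (f=7, h=6) → closed; open now [(0,1) g=1 f=9, (0,3) g=3 f=9, (1,0) g=1 f=9, (1,4) g=3 f=9, (2,0) g=2 f=9, (2,4) g=4 f=9, (3,1) g=2 f=7, (3,4) g=5 f=9]
step 4: expand (3,1) (f=7, h=5) → closed; open now [(0,1) g=1 f=9, (0,3) g=3 f=9, (1,0) g=1 f=9, (1,4) g=3 f=9, (2,0) g=2 f=9, (2,4) g=4 f=9, (3,0) g=3 f=9, (3,4) g=5 f=9, (4,1) g=3 f=7]
step 5: expand (4,1) (f=7, h=4) → closed; open now [(0,1) g=1 f=9, (0,3) g=3 f=9, (1,0) g=1 f=9, (1,4) g=3 f=9, (2,0) g=2 f=9, (2,4) g=4 f=9, (3,0) g=3 f=9, (3,4) g=5 f=9, (4,0) g=4 f=9, (4,2) g=4 f=7, (5,1) g=4 f=7]

order=[(2,3) → (3,3) → (2,1) → (3,1) → (4,1)]; open=[(0,1) g=1 f=9, (0,3) g=3 f=9, (1,0) g=1 f=9, (1,4) g=3 f=9, (2,0) g=2 f=9, (2,4) g=4 f=9, (3,0) g=3 f=9, (3,4) g=5 f=9, (4,0) g=4 f=9, (4,2) g=4 f=7, (5,1) g=4 f=7]; closed=[(1,1), (1,2), (1,3), (2,1), (2,3), (3,1), (3,3), (4,1)]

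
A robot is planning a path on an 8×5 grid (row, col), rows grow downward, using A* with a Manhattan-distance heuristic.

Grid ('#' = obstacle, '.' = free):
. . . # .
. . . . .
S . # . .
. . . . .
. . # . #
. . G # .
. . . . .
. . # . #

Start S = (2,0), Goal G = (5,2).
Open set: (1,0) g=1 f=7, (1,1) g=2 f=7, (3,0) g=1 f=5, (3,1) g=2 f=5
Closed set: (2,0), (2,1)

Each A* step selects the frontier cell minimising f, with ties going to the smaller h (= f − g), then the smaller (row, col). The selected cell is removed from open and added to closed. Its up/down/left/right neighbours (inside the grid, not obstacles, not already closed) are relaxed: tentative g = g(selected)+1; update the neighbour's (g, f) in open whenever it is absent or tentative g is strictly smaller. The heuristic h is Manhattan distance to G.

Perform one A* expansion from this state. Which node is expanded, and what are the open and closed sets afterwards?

expanded=(3,1); open=[(1,0) g=1 f=7, (1,1) g=2 f=7, (3,0) g=1 f=5, (3,2) g=3 f=5, (4,1) g=3 f=5]; closed=[(2,0), (2,1), (3,1)]

step 1: expand (3,1) (f=5, h=3) → closed; open now [(1,0) g=1 f=7, (1,1) g=2 f=7, (3,0) g=1 f=5, (3,2) g=3 f=5, (4,1) g=3 f=5]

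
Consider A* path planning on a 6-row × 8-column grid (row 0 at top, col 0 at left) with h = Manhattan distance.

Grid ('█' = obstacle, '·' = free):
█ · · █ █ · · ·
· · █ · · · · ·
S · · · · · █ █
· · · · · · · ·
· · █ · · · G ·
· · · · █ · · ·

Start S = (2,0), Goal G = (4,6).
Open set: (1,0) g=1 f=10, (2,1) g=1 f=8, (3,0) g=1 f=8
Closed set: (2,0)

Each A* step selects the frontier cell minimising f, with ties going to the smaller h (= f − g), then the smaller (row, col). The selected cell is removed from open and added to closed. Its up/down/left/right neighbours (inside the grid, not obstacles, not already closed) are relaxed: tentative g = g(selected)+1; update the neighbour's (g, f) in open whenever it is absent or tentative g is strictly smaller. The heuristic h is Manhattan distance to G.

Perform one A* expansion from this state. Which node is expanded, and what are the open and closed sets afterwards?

expanded=(2,1); open=[(1,0) g=1 f=10, (1,1) g=2 f=10, (2,2) g=2 f=8, (3,0) g=1 f=8, (3,1) g=2 f=8]; closed=[(2,0), (2,1)]

step 1: expand (2,1) (f=8, h=7) → closed; open now [(1,0) g=1 f=10, (1,1) g=2 f=10, (2,2) g=2 f=8, (3,0) g=1 f=8, (3,1) g=2 f=8]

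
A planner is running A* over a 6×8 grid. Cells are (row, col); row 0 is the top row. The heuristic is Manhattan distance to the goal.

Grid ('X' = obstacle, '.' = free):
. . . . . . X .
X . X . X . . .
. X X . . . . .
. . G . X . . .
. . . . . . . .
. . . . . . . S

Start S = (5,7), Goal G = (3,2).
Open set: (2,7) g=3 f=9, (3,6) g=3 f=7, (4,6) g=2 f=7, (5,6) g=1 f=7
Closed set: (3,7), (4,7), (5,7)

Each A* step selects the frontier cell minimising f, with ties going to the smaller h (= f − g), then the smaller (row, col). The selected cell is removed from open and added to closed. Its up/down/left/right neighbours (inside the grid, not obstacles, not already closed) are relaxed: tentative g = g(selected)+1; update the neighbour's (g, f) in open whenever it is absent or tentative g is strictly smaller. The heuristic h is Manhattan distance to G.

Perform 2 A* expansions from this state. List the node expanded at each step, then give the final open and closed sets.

step 1: expand (3,6) (f=7, h=4) → closed; open now [(2,6) g=4 f=9, (2,7) g=3 f=9, (3,5) g=4 f=7, (4,6) g=2 f=7, (5,6) g=1 f=7]
step 2: expand (3,5) (f=7, h=3) → closed; open now [(2,5) g=5 f=9, (2,6) g=4 f=9, (2,7) g=3 f=9, (4,5) g=5 f=9, (4,6) g=2 f=7, (5,6) g=1 f=7]

order=[(3,6) → (3,5)]; open=[(2,5) g=5 f=9, (2,6) g=4 f=9, (2,7) g=3 f=9, (4,5) g=5 f=9, (4,6) g=2 f=7, (5,6) g=1 f=7]; closed=[(3,5), (3,6), (3,7), (4,7), (5,7)]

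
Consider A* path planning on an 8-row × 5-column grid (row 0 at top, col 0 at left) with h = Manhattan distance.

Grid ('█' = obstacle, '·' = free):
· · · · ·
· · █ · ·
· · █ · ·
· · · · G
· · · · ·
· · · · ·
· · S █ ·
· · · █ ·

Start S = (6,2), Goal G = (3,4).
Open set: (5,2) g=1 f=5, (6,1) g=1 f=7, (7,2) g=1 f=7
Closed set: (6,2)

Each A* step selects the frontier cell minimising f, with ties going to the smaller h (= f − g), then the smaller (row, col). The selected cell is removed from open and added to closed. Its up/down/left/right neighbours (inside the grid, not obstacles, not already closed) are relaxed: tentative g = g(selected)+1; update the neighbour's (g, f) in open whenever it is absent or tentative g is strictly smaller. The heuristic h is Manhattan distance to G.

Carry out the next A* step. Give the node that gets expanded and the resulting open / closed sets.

step 1: expand (5,2) (f=5, h=4) → closed; open now [(4,2) g=2 f=5, (5,1) g=2 f=7, (5,3) g=2 f=5, (6,1) g=1 f=7, (7,2) g=1 f=7]

expanded=(5,2); open=[(4,2) g=2 f=5, (5,1) g=2 f=7, (5,3) g=2 f=5, (6,1) g=1 f=7, (7,2) g=1 f=7]; closed=[(5,2), (6,2)]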